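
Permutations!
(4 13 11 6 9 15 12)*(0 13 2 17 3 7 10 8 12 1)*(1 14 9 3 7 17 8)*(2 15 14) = (0 13 11 6 3 17 7 10 1)(2 8 12 4 15)(9 14) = [13, 0, 8, 17, 15, 5, 3, 10, 12, 14, 1, 6, 4, 11, 9, 2, 16, 7]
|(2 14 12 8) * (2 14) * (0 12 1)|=5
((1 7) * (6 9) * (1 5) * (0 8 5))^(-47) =((0 8 5 1 7)(6 9))^(-47) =(0 1 8 7 5)(6 9)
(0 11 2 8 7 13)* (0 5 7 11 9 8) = (0 9 8 11 2)(5 7 13) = [9, 1, 0, 3, 4, 7, 6, 13, 11, 8, 10, 2, 12, 5]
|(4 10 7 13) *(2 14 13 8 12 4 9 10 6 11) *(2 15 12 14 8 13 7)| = 35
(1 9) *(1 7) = (1 9 7) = [0, 9, 2, 3, 4, 5, 6, 1, 8, 7]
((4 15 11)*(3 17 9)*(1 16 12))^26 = (1 12 16)(3 9 17)(4 11 15)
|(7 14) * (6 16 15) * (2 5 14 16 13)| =8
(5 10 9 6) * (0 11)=[11, 1, 2, 3, 4, 10, 5, 7, 8, 6, 9, 0]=(0 11)(5 10 9 6)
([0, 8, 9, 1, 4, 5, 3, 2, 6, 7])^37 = [0, 8, 9, 1, 4, 5, 3, 2, 6, 7]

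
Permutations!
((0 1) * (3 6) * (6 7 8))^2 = (3 8)(6 7)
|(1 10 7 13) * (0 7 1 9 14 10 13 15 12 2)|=5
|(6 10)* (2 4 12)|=6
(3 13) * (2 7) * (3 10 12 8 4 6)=[0, 1, 7, 13, 6, 5, 3, 2, 4, 9, 12, 11, 8, 10]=(2 7)(3 13 10 12 8 4 6)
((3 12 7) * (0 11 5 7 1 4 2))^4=((0 11 5 7 3 12 1 4 2))^4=(0 3 2 7 4 5 1 11 12)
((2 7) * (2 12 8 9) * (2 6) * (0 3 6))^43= ((0 3 6 2 7 12 8 9))^43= (0 2 8 3 7 9 6 12)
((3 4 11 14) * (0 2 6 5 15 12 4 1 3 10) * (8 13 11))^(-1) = (0 10 14 11 13 8 4 12 15 5 6 2)(1 3)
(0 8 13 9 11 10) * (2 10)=(0 8 13 9 11 2 10)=[8, 1, 10, 3, 4, 5, 6, 7, 13, 11, 0, 2, 12, 9]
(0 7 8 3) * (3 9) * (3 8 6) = (0 7 6 3)(8 9) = [7, 1, 2, 0, 4, 5, 3, 6, 9, 8]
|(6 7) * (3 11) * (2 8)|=|(2 8)(3 11)(6 7)|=2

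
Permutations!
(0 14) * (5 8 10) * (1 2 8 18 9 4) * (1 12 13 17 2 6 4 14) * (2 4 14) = (0 1 6 14)(2 8 10 5 18 9)(4 12 13 17) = [1, 6, 8, 3, 12, 18, 14, 7, 10, 2, 5, 11, 13, 17, 0, 15, 16, 4, 9]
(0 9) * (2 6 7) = [9, 1, 6, 3, 4, 5, 7, 2, 8, 0] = (0 9)(2 6 7)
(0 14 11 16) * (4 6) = [14, 1, 2, 3, 6, 5, 4, 7, 8, 9, 10, 16, 12, 13, 11, 15, 0] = (0 14 11 16)(4 6)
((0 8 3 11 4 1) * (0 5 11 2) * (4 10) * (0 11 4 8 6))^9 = (0 6)(2 3 8 10 11)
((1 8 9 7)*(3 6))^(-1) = (1 7 9 8)(3 6)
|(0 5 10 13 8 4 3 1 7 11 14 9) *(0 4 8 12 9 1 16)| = |(0 5 10 13 12 9 4 3 16)(1 7 11 14)| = 36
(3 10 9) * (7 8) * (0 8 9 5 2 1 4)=(0 8 7 9 3 10 5 2 1 4)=[8, 4, 1, 10, 0, 2, 6, 9, 7, 3, 5]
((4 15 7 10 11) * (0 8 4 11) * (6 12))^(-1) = ((0 8 4 15 7 10)(6 12))^(-1) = (0 10 7 15 4 8)(6 12)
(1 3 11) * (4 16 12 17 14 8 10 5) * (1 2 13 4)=(1 3 11 2 13 4 16 12 17 14 8 10 5)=[0, 3, 13, 11, 16, 1, 6, 7, 10, 9, 5, 2, 17, 4, 8, 15, 12, 14]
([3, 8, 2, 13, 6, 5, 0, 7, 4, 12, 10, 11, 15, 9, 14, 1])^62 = [13, 4, 2, 9, 0, 5, 3, 7, 6, 15, 10, 11, 1, 12, 14, 8]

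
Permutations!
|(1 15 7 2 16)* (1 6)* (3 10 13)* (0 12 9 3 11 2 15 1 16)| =|(0 12 9 3 10 13 11 2)(6 16)(7 15)| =8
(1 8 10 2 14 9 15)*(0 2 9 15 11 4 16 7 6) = [2, 8, 14, 3, 16, 5, 0, 6, 10, 11, 9, 4, 12, 13, 15, 1, 7] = (0 2 14 15 1 8 10 9 11 4 16 7 6)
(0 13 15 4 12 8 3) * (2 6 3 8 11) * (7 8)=(0 13 15 4 12 11 2 6 3)(7 8)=[13, 1, 6, 0, 12, 5, 3, 8, 7, 9, 10, 2, 11, 15, 14, 4]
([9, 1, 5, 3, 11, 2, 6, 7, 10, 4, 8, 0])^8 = [0, 1, 2, 3, 4, 5, 6, 7, 8, 9, 10, 11]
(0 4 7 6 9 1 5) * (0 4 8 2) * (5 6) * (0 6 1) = (0 8 2 6 9)(4 7 5) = [8, 1, 6, 3, 7, 4, 9, 5, 2, 0]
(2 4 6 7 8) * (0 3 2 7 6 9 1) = [3, 0, 4, 2, 9, 5, 6, 8, 7, 1] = (0 3 2 4 9 1)(7 8)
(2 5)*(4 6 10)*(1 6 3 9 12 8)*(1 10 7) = (1 6 7)(2 5)(3 9 12 8 10 4) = [0, 6, 5, 9, 3, 2, 7, 1, 10, 12, 4, 11, 8]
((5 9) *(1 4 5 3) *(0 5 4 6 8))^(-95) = (0 3 8 9 6 5 1)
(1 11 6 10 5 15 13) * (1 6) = (1 11)(5 15 13 6 10) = [0, 11, 2, 3, 4, 15, 10, 7, 8, 9, 5, 1, 12, 6, 14, 13]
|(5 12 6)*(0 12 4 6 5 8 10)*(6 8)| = 6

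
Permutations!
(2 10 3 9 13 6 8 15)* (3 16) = (2 10 16 3 9 13 6 8 15) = [0, 1, 10, 9, 4, 5, 8, 7, 15, 13, 16, 11, 12, 6, 14, 2, 3]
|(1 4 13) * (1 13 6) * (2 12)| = 6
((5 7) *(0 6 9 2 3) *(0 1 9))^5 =(0 6)(1 9 2 3)(5 7)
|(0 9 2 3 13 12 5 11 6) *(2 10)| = 10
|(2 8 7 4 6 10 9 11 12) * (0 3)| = 18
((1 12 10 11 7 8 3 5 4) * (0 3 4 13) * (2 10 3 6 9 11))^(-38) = ((0 6 9 11 7 8 4 1 12 3 5 13)(2 10))^(-38) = (0 5 12 4 7 9)(1 8 11 6 13 3)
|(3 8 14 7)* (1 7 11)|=|(1 7 3 8 14 11)|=6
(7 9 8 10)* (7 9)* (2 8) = [0, 1, 8, 3, 4, 5, 6, 7, 10, 2, 9] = (2 8 10 9)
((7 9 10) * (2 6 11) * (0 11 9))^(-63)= (11)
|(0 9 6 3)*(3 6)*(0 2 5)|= |(0 9 3 2 5)|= 5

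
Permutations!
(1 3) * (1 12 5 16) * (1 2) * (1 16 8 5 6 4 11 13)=(1 3 12 6 4 11 13)(2 16)(5 8)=[0, 3, 16, 12, 11, 8, 4, 7, 5, 9, 10, 13, 6, 1, 14, 15, 2]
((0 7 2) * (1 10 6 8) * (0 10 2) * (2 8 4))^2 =((0 7)(1 8)(2 10 6 4))^2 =(2 6)(4 10)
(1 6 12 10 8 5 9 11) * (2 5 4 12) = (1 6 2 5 9 11)(4 12 10 8) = [0, 6, 5, 3, 12, 9, 2, 7, 4, 11, 8, 1, 10]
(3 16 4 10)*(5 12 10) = (3 16 4 5 12 10) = [0, 1, 2, 16, 5, 12, 6, 7, 8, 9, 3, 11, 10, 13, 14, 15, 4]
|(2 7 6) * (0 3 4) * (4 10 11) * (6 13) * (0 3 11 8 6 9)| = |(0 11 4 3 10 8 6 2 7 13 9)| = 11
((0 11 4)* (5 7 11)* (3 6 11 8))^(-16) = ((0 5 7 8 3 6 11 4))^(-16) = (11)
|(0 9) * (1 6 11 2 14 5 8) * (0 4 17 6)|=|(0 9 4 17 6 11 2 14 5 8 1)|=11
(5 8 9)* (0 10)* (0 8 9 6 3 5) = [10, 1, 2, 5, 4, 9, 3, 7, 6, 0, 8] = (0 10 8 6 3 5 9)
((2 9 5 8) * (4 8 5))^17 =((2 9 4 8))^17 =(2 9 4 8)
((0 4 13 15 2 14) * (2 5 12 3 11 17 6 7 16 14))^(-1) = (0 14 16 7 6 17 11 3 12 5 15 13 4)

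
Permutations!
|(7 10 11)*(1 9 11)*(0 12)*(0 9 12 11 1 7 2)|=|(0 11 2)(1 12 9)(7 10)|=6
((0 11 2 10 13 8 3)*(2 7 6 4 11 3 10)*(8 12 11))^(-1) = (0 3)(4 6 7 11 12 13 10 8)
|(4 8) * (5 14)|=|(4 8)(5 14)|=2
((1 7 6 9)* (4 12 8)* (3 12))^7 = (1 9 6 7)(3 4 8 12)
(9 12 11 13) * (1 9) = (1 9 12 11 13) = [0, 9, 2, 3, 4, 5, 6, 7, 8, 12, 10, 13, 11, 1]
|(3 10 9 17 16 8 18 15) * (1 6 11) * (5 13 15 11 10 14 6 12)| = |(1 12 5 13 15 3 14 6 10 9 17 16 8 18 11)| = 15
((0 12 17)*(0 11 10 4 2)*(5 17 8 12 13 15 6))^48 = ((0 13 15 6 5 17 11 10 4 2)(8 12))^48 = (0 4 11 5 15)(2 10 17 6 13)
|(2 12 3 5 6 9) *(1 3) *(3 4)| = 8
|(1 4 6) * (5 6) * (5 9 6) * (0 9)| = |(0 9 6 1 4)| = 5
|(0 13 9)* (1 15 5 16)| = 12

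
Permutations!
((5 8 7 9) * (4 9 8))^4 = (4 9 5)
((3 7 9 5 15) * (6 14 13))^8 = (3 5 7 15 9)(6 13 14)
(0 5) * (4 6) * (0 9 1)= [5, 0, 2, 3, 6, 9, 4, 7, 8, 1]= (0 5 9 1)(4 6)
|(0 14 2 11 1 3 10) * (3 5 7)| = 9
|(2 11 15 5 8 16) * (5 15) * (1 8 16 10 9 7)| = 20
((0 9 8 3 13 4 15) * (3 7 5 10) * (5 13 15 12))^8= ((0 9 8 7 13 4 12 5 10 3 15))^8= (0 10 4 8 15 5 13 9 3 12 7)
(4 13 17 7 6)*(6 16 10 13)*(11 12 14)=(4 6)(7 16 10 13 17)(11 12 14)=[0, 1, 2, 3, 6, 5, 4, 16, 8, 9, 13, 12, 14, 17, 11, 15, 10, 7]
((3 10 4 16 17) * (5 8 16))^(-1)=(3 17 16 8 5 4 10)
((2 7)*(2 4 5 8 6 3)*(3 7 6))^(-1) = (2 3 8 5 4 7 6)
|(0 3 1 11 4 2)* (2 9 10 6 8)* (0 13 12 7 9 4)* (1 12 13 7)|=30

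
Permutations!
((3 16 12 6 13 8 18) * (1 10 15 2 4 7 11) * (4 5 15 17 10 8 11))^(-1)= (1 11 13 6 12 16 3 18 8)(2 15 5)(4 7)(10 17)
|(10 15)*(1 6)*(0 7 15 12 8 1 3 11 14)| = |(0 7 15 10 12 8 1 6 3 11 14)| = 11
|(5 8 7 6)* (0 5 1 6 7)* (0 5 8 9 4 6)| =|(0 8 5 9 4 6 1)| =7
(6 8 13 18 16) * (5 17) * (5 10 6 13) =(5 17 10 6 8)(13 18 16) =[0, 1, 2, 3, 4, 17, 8, 7, 5, 9, 6, 11, 12, 18, 14, 15, 13, 10, 16]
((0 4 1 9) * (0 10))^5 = (10)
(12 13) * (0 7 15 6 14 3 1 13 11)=(0 7 15 6 14 3 1 13 12 11)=[7, 13, 2, 1, 4, 5, 14, 15, 8, 9, 10, 0, 11, 12, 3, 6]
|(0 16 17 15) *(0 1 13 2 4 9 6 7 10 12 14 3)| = |(0 16 17 15 1 13 2 4 9 6 7 10 12 14 3)| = 15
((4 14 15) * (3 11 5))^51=((3 11 5)(4 14 15))^51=(15)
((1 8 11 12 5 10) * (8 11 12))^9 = (1 12)(5 11)(8 10)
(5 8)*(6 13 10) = (5 8)(6 13 10) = [0, 1, 2, 3, 4, 8, 13, 7, 5, 9, 6, 11, 12, 10]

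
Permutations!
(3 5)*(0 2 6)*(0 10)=(0 2 6 10)(3 5)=[2, 1, 6, 5, 4, 3, 10, 7, 8, 9, 0]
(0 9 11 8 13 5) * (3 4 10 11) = (0 9 3 4 10 11 8 13 5) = [9, 1, 2, 4, 10, 0, 6, 7, 13, 3, 11, 8, 12, 5]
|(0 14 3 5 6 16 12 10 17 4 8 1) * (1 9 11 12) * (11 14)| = |(0 11 12 10 17 4 8 9 14 3 5 6 16 1)| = 14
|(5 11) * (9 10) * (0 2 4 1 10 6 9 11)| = 14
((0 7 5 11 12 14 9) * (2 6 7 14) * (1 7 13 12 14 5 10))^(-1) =((0 5 11 14 9)(1 7 10)(2 6 13 12))^(-1) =(0 9 14 11 5)(1 10 7)(2 12 13 6)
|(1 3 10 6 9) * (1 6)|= 6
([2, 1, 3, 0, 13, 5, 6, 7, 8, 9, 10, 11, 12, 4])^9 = [0, 1, 2, 3, 13, 5, 6, 7, 8, 9, 10, 11, 12, 4]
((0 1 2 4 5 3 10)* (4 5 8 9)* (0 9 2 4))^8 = ((0 1 4 8 2 5 3 10 9))^8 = (0 9 10 3 5 2 8 4 1)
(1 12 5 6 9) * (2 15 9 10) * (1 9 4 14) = (1 12 5 6 10 2 15 4 14) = [0, 12, 15, 3, 14, 6, 10, 7, 8, 9, 2, 11, 5, 13, 1, 4]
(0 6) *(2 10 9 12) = [6, 1, 10, 3, 4, 5, 0, 7, 8, 12, 9, 11, 2] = (0 6)(2 10 9 12)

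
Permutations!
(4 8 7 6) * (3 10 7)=[0, 1, 2, 10, 8, 5, 4, 6, 3, 9, 7]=(3 10 7 6 4 8)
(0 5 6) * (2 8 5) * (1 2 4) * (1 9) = (0 4 9 1 2 8 5 6) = [4, 2, 8, 3, 9, 6, 0, 7, 5, 1]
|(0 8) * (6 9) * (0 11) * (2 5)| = 6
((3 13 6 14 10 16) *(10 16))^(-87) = ((3 13 6 14 16))^(-87) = (3 14 13 16 6)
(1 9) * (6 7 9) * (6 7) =(1 7 9) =[0, 7, 2, 3, 4, 5, 6, 9, 8, 1]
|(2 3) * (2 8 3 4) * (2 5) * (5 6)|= 4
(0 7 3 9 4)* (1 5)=(0 7 3 9 4)(1 5)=[7, 5, 2, 9, 0, 1, 6, 3, 8, 4]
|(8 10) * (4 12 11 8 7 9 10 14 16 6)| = 21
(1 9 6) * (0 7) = (0 7)(1 9 6) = [7, 9, 2, 3, 4, 5, 1, 0, 8, 6]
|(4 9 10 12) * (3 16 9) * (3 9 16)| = |(16)(4 9 10 12)| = 4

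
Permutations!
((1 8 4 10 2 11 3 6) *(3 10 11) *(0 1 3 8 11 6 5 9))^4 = ((0 1 11 10 2 8 4 6 3 5 9))^4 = (0 2 3 1 8 5 11 4 9 10 6)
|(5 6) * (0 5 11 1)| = 5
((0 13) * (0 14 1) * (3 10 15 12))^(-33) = ((0 13 14 1)(3 10 15 12))^(-33) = (0 1 14 13)(3 12 15 10)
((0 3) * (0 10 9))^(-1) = (0 9 10 3)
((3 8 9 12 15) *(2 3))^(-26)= ((2 3 8 9 12 15))^(-26)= (2 12 8)(3 15 9)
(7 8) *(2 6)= [0, 1, 6, 3, 4, 5, 2, 8, 7]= (2 6)(7 8)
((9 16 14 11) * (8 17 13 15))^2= ((8 17 13 15)(9 16 14 11))^2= (8 13)(9 14)(11 16)(15 17)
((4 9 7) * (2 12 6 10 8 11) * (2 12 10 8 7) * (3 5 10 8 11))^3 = (12)(2 5 4 8 10 9 3 7)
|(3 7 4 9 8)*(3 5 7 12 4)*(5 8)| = |(3 12 4 9 5 7)| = 6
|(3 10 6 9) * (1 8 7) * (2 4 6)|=|(1 8 7)(2 4 6 9 3 10)|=6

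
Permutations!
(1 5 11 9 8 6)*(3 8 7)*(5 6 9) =(1 6)(3 8 9 7)(5 11) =[0, 6, 2, 8, 4, 11, 1, 3, 9, 7, 10, 5]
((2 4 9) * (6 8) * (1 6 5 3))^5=((1 6 8 5 3)(2 4 9))^5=(2 9 4)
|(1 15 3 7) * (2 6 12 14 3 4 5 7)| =|(1 15 4 5 7)(2 6 12 14 3)| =5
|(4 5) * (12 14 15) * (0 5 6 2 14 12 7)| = |(0 5 4 6 2 14 15 7)| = 8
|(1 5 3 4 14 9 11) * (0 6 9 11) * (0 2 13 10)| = 6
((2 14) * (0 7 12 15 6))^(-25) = (15)(2 14)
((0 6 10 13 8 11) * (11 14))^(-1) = (0 11 14 8 13 10 6)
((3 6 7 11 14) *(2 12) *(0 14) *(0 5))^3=(0 6 5 3 11 14 7)(2 12)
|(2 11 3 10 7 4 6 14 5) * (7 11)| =6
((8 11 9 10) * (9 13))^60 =(13)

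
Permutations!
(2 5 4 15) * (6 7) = (2 5 4 15)(6 7) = [0, 1, 5, 3, 15, 4, 7, 6, 8, 9, 10, 11, 12, 13, 14, 2]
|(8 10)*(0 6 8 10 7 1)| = |(10)(0 6 8 7 1)| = 5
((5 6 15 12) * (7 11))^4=(15)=((5 6 15 12)(7 11))^4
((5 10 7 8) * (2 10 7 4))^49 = (2 10 4)(5 7 8)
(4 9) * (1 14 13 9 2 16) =[0, 14, 16, 3, 2, 5, 6, 7, 8, 4, 10, 11, 12, 9, 13, 15, 1] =(1 14 13 9 4 2 16)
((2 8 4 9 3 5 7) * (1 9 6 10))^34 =(1 7 6 3 8)(2 10 5 4 9)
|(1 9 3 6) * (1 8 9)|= 4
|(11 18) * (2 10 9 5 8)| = |(2 10 9 5 8)(11 18)| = 10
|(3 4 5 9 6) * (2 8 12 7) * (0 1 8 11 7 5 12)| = |(0 1 8)(2 11 7)(3 4 12 5 9 6)| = 6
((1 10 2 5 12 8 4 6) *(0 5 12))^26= (1 4 12 10 6 8 2)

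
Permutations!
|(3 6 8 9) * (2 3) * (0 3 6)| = 4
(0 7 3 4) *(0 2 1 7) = (1 7 3 4 2) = [0, 7, 1, 4, 2, 5, 6, 3]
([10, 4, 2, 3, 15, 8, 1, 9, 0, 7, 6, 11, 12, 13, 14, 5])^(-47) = (0 10 6 1 4 15 5 8)(7 9)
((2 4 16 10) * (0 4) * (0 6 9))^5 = (0 6 10 4 9 2 16)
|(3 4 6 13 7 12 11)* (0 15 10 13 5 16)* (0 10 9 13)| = |(0 15 9 13 7 12 11 3 4 6 5 16 10)| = 13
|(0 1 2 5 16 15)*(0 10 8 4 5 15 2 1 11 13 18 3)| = 35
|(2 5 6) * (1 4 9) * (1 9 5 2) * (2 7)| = |(9)(1 4 5 6)(2 7)| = 4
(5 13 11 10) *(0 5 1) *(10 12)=(0 5 13 11 12 10 1)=[5, 0, 2, 3, 4, 13, 6, 7, 8, 9, 1, 12, 10, 11]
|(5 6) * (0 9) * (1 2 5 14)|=10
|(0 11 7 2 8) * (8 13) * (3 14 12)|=6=|(0 11 7 2 13 8)(3 14 12)|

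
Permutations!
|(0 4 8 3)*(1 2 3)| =6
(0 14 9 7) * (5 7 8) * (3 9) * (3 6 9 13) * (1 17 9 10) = (0 14 6 10 1 17 9 8 5 7)(3 13) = [14, 17, 2, 13, 4, 7, 10, 0, 5, 8, 1, 11, 12, 3, 6, 15, 16, 9]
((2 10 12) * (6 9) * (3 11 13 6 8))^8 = (2 12 10)(3 13 9)(6 8 11)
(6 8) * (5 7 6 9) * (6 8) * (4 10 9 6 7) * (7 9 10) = (10)(4 7 8 6 9 5) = [0, 1, 2, 3, 7, 4, 9, 8, 6, 5, 10]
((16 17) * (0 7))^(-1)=((0 7)(16 17))^(-1)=(0 7)(16 17)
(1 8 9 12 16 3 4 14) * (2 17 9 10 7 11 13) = (1 8 10 7 11 13 2 17 9 12 16 3 4 14) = [0, 8, 17, 4, 14, 5, 6, 11, 10, 12, 7, 13, 16, 2, 1, 15, 3, 9]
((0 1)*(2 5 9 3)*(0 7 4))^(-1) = (0 4 7 1)(2 3 9 5)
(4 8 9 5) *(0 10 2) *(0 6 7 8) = (0 10 2 6 7 8 9 5 4) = [10, 1, 6, 3, 0, 4, 7, 8, 9, 5, 2]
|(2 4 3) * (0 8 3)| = |(0 8 3 2 4)| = 5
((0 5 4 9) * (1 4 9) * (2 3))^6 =((0 5 9)(1 4)(2 3))^6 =(9)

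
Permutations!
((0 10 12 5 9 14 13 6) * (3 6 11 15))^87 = ((0 10 12 5 9 14 13 11 15 3 6))^87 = (0 6 3 15 11 13 14 9 5 12 10)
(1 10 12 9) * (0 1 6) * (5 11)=(0 1 10 12 9 6)(5 11)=[1, 10, 2, 3, 4, 11, 0, 7, 8, 6, 12, 5, 9]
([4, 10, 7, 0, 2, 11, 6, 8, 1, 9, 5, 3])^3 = (0 7 10 3 2 1 11 4 8 5)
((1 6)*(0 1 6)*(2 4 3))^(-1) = (6)(0 1)(2 3 4)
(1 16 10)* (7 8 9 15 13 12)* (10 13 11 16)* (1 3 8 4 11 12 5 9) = (1 10 3 8)(4 11 16 13 5 9 15 12 7) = [0, 10, 2, 8, 11, 9, 6, 4, 1, 15, 3, 16, 7, 5, 14, 12, 13]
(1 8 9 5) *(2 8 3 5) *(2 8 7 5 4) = (1 3 4 2 7 5)(8 9) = [0, 3, 7, 4, 2, 1, 6, 5, 9, 8]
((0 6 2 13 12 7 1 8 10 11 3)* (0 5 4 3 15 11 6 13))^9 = (11 15)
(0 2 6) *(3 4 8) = (0 2 6)(3 4 8) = [2, 1, 6, 4, 8, 5, 0, 7, 3]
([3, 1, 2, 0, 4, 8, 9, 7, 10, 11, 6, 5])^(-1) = (0 3)(5 11 9 6 10 8)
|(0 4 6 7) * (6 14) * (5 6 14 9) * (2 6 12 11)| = 9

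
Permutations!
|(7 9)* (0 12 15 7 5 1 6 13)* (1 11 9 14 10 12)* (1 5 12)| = |(0 5 11 9 12 15 7 14 10 1 6 13)| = 12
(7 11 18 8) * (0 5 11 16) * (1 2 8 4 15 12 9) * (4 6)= [5, 2, 8, 3, 15, 11, 4, 16, 7, 1, 10, 18, 9, 13, 14, 12, 0, 17, 6]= (0 5 11 18 6 4 15 12 9 1 2 8 7 16)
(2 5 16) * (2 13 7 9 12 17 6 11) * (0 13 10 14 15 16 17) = (0 13 7 9 12)(2 5 17 6 11)(10 14 15 16) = [13, 1, 5, 3, 4, 17, 11, 9, 8, 12, 14, 2, 0, 7, 15, 16, 10, 6]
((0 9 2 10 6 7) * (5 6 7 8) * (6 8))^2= ((0 9 2 10 7)(5 8))^2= (0 2 7 9 10)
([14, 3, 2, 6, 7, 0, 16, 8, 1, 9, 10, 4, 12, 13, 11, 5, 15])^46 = (0 15 6 1 7 11)(3 8 4 14 5 16)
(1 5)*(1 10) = (1 5 10) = [0, 5, 2, 3, 4, 10, 6, 7, 8, 9, 1]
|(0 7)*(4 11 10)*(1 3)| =6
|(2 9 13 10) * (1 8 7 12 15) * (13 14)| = |(1 8 7 12 15)(2 9 14 13 10)| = 5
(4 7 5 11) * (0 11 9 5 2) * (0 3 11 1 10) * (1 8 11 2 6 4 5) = (0 8 11 5 9 1 10)(2 3)(4 7 6) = [8, 10, 3, 2, 7, 9, 4, 6, 11, 1, 0, 5]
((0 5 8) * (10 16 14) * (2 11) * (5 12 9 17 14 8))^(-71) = ((0 12 9 17 14 10 16 8)(2 11))^(-71) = (0 12 9 17 14 10 16 8)(2 11)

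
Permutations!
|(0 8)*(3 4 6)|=6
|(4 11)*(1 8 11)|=|(1 8 11 4)|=4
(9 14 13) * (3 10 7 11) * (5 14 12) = [0, 1, 2, 10, 4, 14, 6, 11, 8, 12, 7, 3, 5, 9, 13] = (3 10 7 11)(5 14 13 9 12)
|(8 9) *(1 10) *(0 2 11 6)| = |(0 2 11 6)(1 10)(8 9)| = 4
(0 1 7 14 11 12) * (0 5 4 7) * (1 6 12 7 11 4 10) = [6, 0, 2, 3, 11, 10, 12, 14, 8, 9, 1, 7, 5, 13, 4] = (0 6 12 5 10 1)(4 11 7 14)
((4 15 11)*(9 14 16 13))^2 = ((4 15 11)(9 14 16 13))^2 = (4 11 15)(9 16)(13 14)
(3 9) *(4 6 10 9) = (3 4 6 10 9) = [0, 1, 2, 4, 6, 5, 10, 7, 8, 3, 9]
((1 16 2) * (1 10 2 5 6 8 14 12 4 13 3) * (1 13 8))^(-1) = (1 6 5 16)(2 10)(3 13)(4 12 14 8)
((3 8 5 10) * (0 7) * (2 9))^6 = (3 5)(8 10)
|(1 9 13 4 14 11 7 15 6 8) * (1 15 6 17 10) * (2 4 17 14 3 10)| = |(1 9 13 17 2 4 3 10)(6 8 15 14 11 7)| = 24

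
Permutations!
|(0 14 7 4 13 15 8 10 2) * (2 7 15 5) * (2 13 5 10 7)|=10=|(0 14 15 8 7 4 5 13 10 2)|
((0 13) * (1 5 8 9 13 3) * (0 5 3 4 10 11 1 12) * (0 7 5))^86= ((0 4 10 11 1 3 12 7 5 8 9 13))^86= (0 10 1 12 5 9)(3 7 8 13 4 11)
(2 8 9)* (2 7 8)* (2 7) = (2 7 8 9) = [0, 1, 7, 3, 4, 5, 6, 8, 9, 2]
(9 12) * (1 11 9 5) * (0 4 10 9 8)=(0 4 10 9 12 5 1 11 8)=[4, 11, 2, 3, 10, 1, 6, 7, 0, 12, 9, 8, 5]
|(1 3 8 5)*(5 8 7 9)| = 5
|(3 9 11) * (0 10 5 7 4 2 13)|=|(0 10 5 7 4 2 13)(3 9 11)|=21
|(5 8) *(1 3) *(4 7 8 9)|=10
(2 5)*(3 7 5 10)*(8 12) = (2 10 3 7 5)(8 12) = [0, 1, 10, 7, 4, 2, 6, 5, 12, 9, 3, 11, 8]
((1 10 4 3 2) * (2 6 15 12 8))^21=((1 10 4 3 6 15 12 8 2))^21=(1 3 12)(2 4 15)(6 8 10)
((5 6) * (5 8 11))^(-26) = ((5 6 8 11))^(-26) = (5 8)(6 11)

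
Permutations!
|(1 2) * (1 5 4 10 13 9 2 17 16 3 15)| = 30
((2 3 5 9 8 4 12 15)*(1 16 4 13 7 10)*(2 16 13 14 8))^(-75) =((1 13 7 10)(2 3 5 9)(4 12 15 16)(8 14))^(-75) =(1 13 7 10)(2 3 5 9)(4 12 15 16)(8 14)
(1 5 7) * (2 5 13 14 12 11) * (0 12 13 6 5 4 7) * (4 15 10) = [12, 6, 15, 3, 7, 0, 5, 1, 8, 9, 4, 2, 11, 14, 13, 10] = (0 12 11 2 15 10 4 7 1 6 5)(13 14)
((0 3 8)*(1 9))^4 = ((0 3 8)(1 9))^4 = (9)(0 3 8)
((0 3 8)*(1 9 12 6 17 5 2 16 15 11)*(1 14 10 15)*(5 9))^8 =((0 3 8)(1 5 2 16)(6 17 9 12)(10 15 11 14))^8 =(17)(0 8 3)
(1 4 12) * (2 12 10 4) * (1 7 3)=(1 2 12 7 3)(4 10)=[0, 2, 12, 1, 10, 5, 6, 3, 8, 9, 4, 11, 7]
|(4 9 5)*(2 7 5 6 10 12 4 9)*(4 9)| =4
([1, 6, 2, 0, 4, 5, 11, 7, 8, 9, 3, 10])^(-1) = (0 3 10 11 6 1)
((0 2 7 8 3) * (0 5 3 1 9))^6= ((0 2 7 8 1 9)(3 5))^6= (9)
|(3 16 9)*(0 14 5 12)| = |(0 14 5 12)(3 16 9)| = 12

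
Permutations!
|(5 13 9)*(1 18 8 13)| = |(1 18 8 13 9 5)| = 6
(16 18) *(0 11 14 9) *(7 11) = (0 7 11 14 9)(16 18) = [7, 1, 2, 3, 4, 5, 6, 11, 8, 0, 10, 14, 12, 13, 9, 15, 18, 17, 16]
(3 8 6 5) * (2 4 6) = (2 4 6 5 3 8) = [0, 1, 4, 8, 6, 3, 5, 7, 2]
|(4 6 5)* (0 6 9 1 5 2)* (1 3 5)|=|(0 6 2)(3 5 4 9)|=12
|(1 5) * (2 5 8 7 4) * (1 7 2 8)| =5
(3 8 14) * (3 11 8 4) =[0, 1, 2, 4, 3, 5, 6, 7, 14, 9, 10, 8, 12, 13, 11] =(3 4)(8 14 11)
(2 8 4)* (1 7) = [0, 7, 8, 3, 2, 5, 6, 1, 4] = (1 7)(2 8 4)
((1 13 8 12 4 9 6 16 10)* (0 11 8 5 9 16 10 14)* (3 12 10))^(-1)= (0 14 16 4 12 3 6 9 5 13 1 10 8 11)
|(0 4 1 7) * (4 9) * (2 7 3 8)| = 8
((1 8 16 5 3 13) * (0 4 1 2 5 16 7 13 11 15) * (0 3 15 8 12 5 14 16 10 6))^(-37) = (0 2 3 4 14 11 1 16 8 12 10 7 5 6 13 15)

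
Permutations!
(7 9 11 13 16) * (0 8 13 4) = (0 8 13 16 7 9 11 4) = [8, 1, 2, 3, 0, 5, 6, 9, 13, 11, 10, 4, 12, 16, 14, 15, 7]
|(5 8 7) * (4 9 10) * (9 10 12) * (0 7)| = |(0 7 5 8)(4 10)(9 12)| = 4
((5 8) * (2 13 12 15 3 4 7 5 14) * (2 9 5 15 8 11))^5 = (2 9 12 11 14 13 5 8)(3 4 7 15)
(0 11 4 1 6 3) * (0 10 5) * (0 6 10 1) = (0 11 4)(1 10 5 6 3) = [11, 10, 2, 1, 0, 6, 3, 7, 8, 9, 5, 4]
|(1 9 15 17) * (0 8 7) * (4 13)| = |(0 8 7)(1 9 15 17)(4 13)| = 12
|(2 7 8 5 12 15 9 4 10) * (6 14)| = |(2 7 8 5 12 15 9 4 10)(6 14)| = 18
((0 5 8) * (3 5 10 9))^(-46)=(0 9 5)(3 8 10)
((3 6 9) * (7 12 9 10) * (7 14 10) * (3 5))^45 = (3 12)(5 7)(6 9)(10 14)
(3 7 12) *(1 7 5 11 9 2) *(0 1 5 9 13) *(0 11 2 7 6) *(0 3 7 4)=(0 1 6 3 9 4)(2 5)(7 12)(11 13)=[1, 6, 5, 9, 0, 2, 3, 12, 8, 4, 10, 13, 7, 11]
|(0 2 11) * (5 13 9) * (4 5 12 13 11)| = |(0 2 4 5 11)(9 12 13)| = 15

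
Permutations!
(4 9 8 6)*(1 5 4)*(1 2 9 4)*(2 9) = (1 5)(6 9 8) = [0, 5, 2, 3, 4, 1, 9, 7, 6, 8]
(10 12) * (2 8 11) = (2 8 11)(10 12) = [0, 1, 8, 3, 4, 5, 6, 7, 11, 9, 12, 2, 10]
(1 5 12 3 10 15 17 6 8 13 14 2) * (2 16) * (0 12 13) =(0 12 3 10 15 17 6 8)(1 5 13 14 16 2) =[12, 5, 1, 10, 4, 13, 8, 7, 0, 9, 15, 11, 3, 14, 16, 17, 2, 6]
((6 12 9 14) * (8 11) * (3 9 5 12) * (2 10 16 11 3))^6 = ((2 10 16 11 8 3 9 14 6)(5 12))^6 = (2 9 11)(3 16 6)(8 10 14)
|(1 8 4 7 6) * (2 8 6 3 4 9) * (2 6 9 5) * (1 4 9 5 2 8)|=|(1 5 8 2)(3 9 6 4 7)|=20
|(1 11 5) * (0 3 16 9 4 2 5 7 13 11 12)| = |(0 3 16 9 4 2 5 1 12)(7 13 11)| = 9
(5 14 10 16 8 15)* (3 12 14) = (3 12 14 10 16 8 15 5) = [0, 1, 2, 12, 4, 3, 6, 7, 15, 9, 16, 11, 14, 13, 10, 5, 8]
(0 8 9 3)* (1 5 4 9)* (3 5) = (0 8 1 3)(4 9 5) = [8, 3, 2, 0, 9, 4, 6, 7, 1, 5]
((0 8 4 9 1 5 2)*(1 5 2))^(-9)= (0 1 9 8 2 5 4)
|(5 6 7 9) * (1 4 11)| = 12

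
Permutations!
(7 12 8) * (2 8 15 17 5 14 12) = [0, 1, 8, 3, 4, 14, 6, 2, 7, 9, 10, 11, 15, 13, 12, 17, 16, 5] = (2 8 7)(5 14 12 15 17)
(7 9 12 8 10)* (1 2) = (1 2)(7 9 12 8 10) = [0, 2, 1, 3, 4, 5, 6, 9, 10, 12, 7, 11, 8]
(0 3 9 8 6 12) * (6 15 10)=(0 3 9 8 15 10 6 12)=[3, 1, 2, 9, 4, 5, 12, 7, 15, 8, 6, 11, 0, 13, 14, 10]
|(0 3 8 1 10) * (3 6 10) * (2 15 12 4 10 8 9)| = |(0 6 8 1 3 9 2 15 12 4 10)| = 11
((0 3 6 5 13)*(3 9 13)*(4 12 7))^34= (0 9 13)(3 6 5)(4 12 7)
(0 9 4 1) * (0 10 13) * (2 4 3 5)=(0 9 3 5 2 4 1 10 13)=[9, 10, 4, 5, 1, 2, 6, 7, 8, 3, 13, 11, 12, 0]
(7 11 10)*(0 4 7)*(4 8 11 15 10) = [8, 1, 2, 3, 7, 5, 6, 15, 11, 9, 0, 4, 12, 13, 14, 10] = (0 8 11 4 7 15 10)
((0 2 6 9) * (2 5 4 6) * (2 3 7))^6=(0 5 4 6 9)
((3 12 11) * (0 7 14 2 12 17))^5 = ((0 7 14 2 12 11 3 17))^5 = (0 11 14 17 12 7 3 2)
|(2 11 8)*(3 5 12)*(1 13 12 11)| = 8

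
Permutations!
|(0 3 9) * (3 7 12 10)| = |(0 7 12 10 3 9)| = 6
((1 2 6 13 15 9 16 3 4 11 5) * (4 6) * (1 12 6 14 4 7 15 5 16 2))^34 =((2 7 15 9)(3 14 4 11 16)(5 12 6 13))^34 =(2 15)(3 16 11 4 14)(5 6)(7 9)(12 13)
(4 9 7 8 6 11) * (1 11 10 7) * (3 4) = (1 11 3 4 9)(6 10 7 8) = [0, 11, 2, 4, 9, 5, 10, 8, 6, 1, 7, 3]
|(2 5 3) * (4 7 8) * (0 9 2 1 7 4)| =8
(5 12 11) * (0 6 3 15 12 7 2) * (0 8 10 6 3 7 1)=(0 3 15 12 11 5 1)(2 8 10 6 7)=[3, 0, 8, 15, 4, 1, 7, 2, 10, 9, 6, 5, 11, 13, 14, 12]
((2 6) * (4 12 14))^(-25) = (2 6)(4 14 12)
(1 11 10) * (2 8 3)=[0, 11, 8, 2, 4, 5, 6, 7, 3, 9, 1, 10]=(1 11 10)(2 8 3)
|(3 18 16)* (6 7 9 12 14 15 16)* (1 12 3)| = |(1 12 14 15 16)(3 18 6 7 9)| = 5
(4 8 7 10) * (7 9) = (4 8 9 7 10) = [0, 1, 2, 3, 8, 5, 6, 10, 9, 7, 4]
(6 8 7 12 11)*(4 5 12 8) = (4 5 12 11 6)(7 8) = [0, 1, 2, 3, 5, 12, 4, 8, 7, 9, 10, 6, 11]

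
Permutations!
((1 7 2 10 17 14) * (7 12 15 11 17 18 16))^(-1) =((1 12 15 11 17 14)(2 10 18 16 7))^(-1) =(1 14 17 11 15 12)(2 7 16 18 10)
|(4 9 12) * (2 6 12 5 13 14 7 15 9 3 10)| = |(2 6 12 4 3 10)(5 13 14 7 15 9)| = 6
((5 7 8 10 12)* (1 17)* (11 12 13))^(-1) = (1 17)(5 12 11 13 10 8 7)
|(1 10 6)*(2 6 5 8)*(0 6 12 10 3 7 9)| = |(0 6 1 3 7 9)(2 12 10 5 8)| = 30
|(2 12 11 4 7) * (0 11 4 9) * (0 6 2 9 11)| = 6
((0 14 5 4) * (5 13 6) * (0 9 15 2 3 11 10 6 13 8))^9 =(15)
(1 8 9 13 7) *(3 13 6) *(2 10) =[0, 8, 10, 13, 4, 5, 3, 1, 9, 6, 2, 11, 12, 7] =(1 8 9 6 3 13 7)(2 10)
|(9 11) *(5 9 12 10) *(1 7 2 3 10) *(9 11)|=|(1 7 2 3 10 5 11 12)|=8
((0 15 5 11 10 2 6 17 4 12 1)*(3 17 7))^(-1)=(0 1 12 4 17 3 7 6 2 10 11 5 15)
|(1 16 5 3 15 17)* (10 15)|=7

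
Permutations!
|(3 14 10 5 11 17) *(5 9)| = |(3 14 10 9 5 11 17)| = 7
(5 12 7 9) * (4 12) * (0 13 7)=[13, 1, 2, 3, 12, 4, 6, 9, 8, 5, 10, 11, 0, 7]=(0 13 7 9 5 4 12)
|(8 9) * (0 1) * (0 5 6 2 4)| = 6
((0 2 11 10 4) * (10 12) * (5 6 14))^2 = (0 11 10)(2 12 4)(5 14 6)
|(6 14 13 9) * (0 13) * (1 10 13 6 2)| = |(0 6 14)(1 10 13 9 2)| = 15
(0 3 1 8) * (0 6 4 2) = (0 3 1 8 6 4 2) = [3, 8, 0, 1, 2, 5, 4, 7, 6]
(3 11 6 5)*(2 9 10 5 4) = (2 9 10 5 3 11 6 4) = [0, 1, 9, 11, 2, 3, 4, 7, 8, 10, 5, 6]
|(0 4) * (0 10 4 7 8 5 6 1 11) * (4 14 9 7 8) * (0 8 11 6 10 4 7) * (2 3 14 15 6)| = |(0 11 8 5 10 15 6 1 2 3 14 9)| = 12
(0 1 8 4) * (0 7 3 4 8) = (8)(0 1)(3 4 7) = [1, 0, 2, 4, 7, 5, 6, 3, 8]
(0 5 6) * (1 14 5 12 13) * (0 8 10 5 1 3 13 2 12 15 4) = [15, 14, 12, 13, 0, 6, 8, 7, 10, 9, 5, 11, 2, 3, 1, 4] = (0 15 4)(1 14)(2 12)(3 13)(5 6 8 10)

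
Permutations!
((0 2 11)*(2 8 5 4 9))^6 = (0 11 2 9 4 5 8)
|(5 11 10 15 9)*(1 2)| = |(1 2)(5 11 10 15 9)| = 10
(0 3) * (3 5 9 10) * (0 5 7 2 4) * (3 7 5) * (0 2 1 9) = (0 5)(1 9 10 7)(2 4) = [5, 9, 4, 3, 2, 0, 6, 1, 8, 10, 7]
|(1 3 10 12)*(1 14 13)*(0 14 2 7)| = |(0 14 13 1 3 10 12 2 7)| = 9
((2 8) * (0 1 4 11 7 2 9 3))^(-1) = (0 3 9 8 2 7 11 4 1)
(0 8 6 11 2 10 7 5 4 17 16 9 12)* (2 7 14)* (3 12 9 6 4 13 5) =(0 8 4 17 16 6 11 7 3 12)(2 10 14)(5 13) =[8, 1, 10, 12, 17, 13, 11, 3, 4, 9, 14, 7, 0, 5, 2, 15, 6, 16]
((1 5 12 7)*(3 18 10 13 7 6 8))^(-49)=(1 5 12 6 8 3 18 10 13 7)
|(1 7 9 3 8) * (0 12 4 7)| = |(0 12 4 7 9 3 8 1)| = 8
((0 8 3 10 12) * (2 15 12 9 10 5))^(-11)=((0 8 3 5 2 15 12)(9 10))^(-11)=(0 5 12 3 15 8 2)(9 10)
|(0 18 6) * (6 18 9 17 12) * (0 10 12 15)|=|(18)(0 9 17 15)(6 10 12)|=12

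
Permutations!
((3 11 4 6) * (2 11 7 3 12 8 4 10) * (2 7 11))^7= (3 7 10 11)(4 8 12 6)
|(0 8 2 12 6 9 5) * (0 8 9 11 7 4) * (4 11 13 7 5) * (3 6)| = 9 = |(0 9 4)(2 12 3 6 13 7 11 5 8)|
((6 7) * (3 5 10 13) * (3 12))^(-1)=(3 12 13 10 5)(6 7)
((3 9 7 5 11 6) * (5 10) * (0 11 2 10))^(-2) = (0 9 6)(2 10 5)(3 11 7)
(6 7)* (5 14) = [0, 1, 2, 3, 4, 14, 7, 6, 8, 9, 10, 11, 12, 13, 5] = (5 14)(6 7)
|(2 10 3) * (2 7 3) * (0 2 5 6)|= 10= |(0 2 10 5 6)(3 7)|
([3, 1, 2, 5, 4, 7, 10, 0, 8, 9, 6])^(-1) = [7, 1, 2, 0, 4, 3, 10, 5, 8, 9, 6]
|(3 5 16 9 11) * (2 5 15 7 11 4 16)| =|(2 5)(3 15 7 11)(4 16 9)| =12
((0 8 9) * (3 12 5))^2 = (0 9 8)(3 5 12)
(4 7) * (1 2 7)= (1 2 7 4)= [0, 2, 7, 3, 1, 5, 6, 4]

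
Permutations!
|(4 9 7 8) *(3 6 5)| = 12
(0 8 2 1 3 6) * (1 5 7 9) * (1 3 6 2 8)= [1, 6, 5, 2, 4, 7, 0, 9, 8, 3]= (0 1 6)(2 5 7 9 3)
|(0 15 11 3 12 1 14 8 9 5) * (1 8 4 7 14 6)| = |(0 15 11 3 12 8 9 5)(1 6)(4 7 14)| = 24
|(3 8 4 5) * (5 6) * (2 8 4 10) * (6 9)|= |(2 8 10)(3 4 9 6 5)|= 15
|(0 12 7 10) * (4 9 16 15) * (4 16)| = 4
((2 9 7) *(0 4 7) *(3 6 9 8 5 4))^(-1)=(0 9 6 3)(2 7 4 5 8)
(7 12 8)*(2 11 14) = (2 11 14)(7 12 8) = [0, 1, 11, 3, 4, 5, 6, 12, 7, 9, 10, 14, 8, 13, 2]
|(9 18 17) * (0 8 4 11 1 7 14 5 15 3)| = 30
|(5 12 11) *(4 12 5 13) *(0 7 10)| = |(0 7 10)(4 12 11 13)| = 12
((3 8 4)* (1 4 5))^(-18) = ((1 4 3 8 5))^(-18) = (1 3 5 4 8)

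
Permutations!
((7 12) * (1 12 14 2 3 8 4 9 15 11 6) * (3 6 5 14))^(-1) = (1 6 2 14 5 11 15 9 4 8 3 7 12)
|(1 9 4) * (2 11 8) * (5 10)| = |(1 9 4)(2 11 8)(5 10)| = 6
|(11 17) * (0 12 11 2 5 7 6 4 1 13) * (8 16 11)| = 13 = |(0 12 8 16 11 17 2 5 7 6 4 1 13)|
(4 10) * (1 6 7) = [0, 6, 2, 3, 10, 5, 7, 1, 8, 9, 4] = (1 6 7)(4 10)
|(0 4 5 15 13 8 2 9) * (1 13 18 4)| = |(0 1 13 8 2 9)(4 5 15 18)| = 12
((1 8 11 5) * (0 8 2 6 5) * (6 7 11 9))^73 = ((0 8 9 6 5 1 2 7 11))^73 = (0 8 9 6 5 1 2 7 11)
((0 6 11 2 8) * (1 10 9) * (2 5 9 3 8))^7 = (0 3 1 5 6 8 10 9 11)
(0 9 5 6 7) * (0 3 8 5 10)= [9, 1, 2, 8, 4, 6, 7, 3, 5, 10, 0]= (0 9 10)(3 8 5 6 7)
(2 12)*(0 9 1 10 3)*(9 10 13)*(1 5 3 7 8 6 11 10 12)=(0 12 2 1 13 9 5 3)(6 11 10 7 8)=[12, 13, 1, 0, 4, 3, 11, 8, 6, 5, 7, 10, 2, 9]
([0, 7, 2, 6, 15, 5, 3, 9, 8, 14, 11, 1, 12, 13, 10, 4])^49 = [0, 7, 2, 6, 15, 5, 3, 9, 8, 14, 11, 1, 12, 13, 10, 4]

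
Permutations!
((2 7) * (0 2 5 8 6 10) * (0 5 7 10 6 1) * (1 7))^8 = ((0 2 10 5 8 7 1))^8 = (0 2 10 5 8 7 1)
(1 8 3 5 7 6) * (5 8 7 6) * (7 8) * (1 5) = [0, 8, 2, 7, 4, 6, 5, 1, 3] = (1 8 3 7)(5 6)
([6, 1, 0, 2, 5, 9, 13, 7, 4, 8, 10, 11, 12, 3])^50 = (13)(4 9)(5 8)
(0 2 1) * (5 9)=(0 2 1)(5 9)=[2, 0, 1, 3, 4, 9, 6, 7, 8, 5]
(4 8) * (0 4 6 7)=(0 4 8 6 7)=[4, 1, 2, 3, 8, 5, 7, 0, 6]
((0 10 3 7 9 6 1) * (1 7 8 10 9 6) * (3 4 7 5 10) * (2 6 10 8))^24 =(10)(2 3 8 5 6) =((0 9 1)(2 6 5 8 3)(4 7 10))^24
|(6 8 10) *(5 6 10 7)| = 4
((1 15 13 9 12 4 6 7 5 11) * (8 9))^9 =(1 5 6 12 8 15 11 7 4 9 13)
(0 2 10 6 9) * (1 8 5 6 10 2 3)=[3, 8, 2, 1, 4, 6, 9, 7, 5, 0, 10]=(10)(0 3 1 8 5 6 9)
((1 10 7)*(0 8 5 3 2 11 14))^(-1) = (0 14 11 2 3 5 8)(1 7 10)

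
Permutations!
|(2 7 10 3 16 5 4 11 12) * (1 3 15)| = |(1 3 16 5 4 11 12 2 7 10 15)| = 11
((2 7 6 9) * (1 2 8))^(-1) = ((1 2 7 6 9 8))^(-1) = (1 8 9 6 7 2)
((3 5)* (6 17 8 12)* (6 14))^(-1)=((3 5)(6 17 8 12 14))^(-1)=(3 5)(6 14 12 8 17)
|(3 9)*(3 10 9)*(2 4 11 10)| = 5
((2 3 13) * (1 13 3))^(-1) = ((1 13 2))^(-1) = (1 2 13)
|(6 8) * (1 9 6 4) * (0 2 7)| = |(0 2 7)(1 9 6 8 4)| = 15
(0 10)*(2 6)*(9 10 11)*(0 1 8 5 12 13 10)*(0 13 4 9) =[11, 8, 6, 3, 9, 12, 2, 7, 5, 13, 1, 0, 4, 10] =(0 11)(1 8 5 12 4 9 13 10)(2 6)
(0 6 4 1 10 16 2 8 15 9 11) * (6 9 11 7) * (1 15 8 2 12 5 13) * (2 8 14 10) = [9, 2, 8, 3, 15, 13, 4, 6, 14, 7, 16, 0, 5, 1, 10, 11, 12] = (0 9 7 6 4 15 11)(1 2 8 14 10 16 12 5 13)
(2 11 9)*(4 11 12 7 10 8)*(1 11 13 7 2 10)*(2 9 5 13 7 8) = (1 11 5 13 8 4 7)(2 12 9 10) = [0, 11, 12, 3, 7, 13, 6, 1, 4, 10, 2, 5, 9, 8]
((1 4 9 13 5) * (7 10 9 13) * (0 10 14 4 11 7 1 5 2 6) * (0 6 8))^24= ((0 10 9 1 11 7 14 4 13 2 8))^24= (0 9 11 14 13 8 10 1 7 4 2)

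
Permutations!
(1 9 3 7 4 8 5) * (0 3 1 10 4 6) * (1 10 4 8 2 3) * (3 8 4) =(0 1 9 10 4 2 8 5 3 7 6) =[1, 9, 8, 7, 2, 3, 0, 6, 5, 10, 4]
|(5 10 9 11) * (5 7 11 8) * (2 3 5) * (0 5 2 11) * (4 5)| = |(0 4 5 10 9 8 11 7)(2 3)| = 8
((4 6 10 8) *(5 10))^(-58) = ((4 6 5 10 8))^(-58) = (4 5 8 6 10)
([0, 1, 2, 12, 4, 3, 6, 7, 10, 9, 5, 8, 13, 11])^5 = [0, 1, 2, 10, 4, 8, 6, 7, 13, 9, 11, 12, 5, 3]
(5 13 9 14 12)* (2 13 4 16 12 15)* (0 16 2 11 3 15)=(0 16 12 5 4 2 13 9 14)(3 15 11)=[16, 1, 13, 15, 2, 4, 6, 7, 8, 14, 10, 3, 5, 9, 0, 11, 12]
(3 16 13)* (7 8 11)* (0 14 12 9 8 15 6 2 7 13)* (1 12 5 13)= (0 14 5 13 3 16)(1 12 9 8 11)(2 7 15 6)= [14, 12, 7, 16, 4, 13, 2, 15, 11, 8, 10, 1, 9, 3, 5, 6, 0]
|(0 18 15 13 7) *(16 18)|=6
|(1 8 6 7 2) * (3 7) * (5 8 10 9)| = |(1 10 9 5 8 6 3 7 2)| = 9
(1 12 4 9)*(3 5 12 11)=(1 11 3 5 12 4 9)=[0, 11, 2, 5, 9, 12, 6, 7, 8, 1, 10, 3, 4]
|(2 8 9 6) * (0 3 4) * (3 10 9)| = 8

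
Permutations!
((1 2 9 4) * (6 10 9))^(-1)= ((1 2 6 10 9 4))^(-1)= (1 4 9 10 6 2)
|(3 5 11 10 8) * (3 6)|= 6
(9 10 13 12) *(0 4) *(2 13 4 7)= (0 7 2 13 12 9 10 4)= [7, 1, 13, 3, 0, 5, 6, 2, 8, 10, 4, 11, 9, 12]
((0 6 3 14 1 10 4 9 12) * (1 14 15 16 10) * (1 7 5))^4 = (0 16 12 15 9 3 4 6 10)(1 7 5)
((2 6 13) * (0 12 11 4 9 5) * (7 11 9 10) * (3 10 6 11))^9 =((0 12 9 5)(2 11 4 6 13)(3 10 7))^9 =(0 12 9 5)(2 13 6 4 11)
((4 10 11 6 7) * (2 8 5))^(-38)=((2 8 5)(4 10 11 6 7))^(-38)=(2 8 5)(4 11 7 10 6)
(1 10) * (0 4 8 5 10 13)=[4, 13, 2, 3, 8, 10, 6, 7, 5, 9, 1, 11, 12, 0]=(0 4 8 5 10 1 13)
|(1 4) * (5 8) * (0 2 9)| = 6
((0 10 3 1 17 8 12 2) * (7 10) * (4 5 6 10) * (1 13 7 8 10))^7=(0 2 12 8)(1 5 7 3 17 6 4 13 10)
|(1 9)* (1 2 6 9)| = 3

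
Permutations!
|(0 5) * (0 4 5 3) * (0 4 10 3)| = |(3 4 5 10)| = 4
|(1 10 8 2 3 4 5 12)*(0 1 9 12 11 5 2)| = |(0 1 10 8)(2 3 4)(5 11)(9 12)| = 12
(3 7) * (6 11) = (3 7)(6 11) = [0, 1, 2, 7, 4, 5, 11, 3, 8, 9, 10, 6]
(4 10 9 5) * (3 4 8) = (3 4 10 9 5 8) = [0, 1, 2, 4, 10, 8, 6, 7, 3, 5, 9]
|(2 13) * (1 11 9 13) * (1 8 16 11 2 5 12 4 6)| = 11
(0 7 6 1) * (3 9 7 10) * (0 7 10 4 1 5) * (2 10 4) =(0 2 10 3 9 4 1 7 6 5) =[2, 7, 10, 9, 1, 0, 5, 6, 8, 4, 3]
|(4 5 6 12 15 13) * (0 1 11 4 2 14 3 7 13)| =40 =|(0 1 11 4 5 6 12 15)(2 14 3 7 13)|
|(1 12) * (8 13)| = |(1 12)(8 13)| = 2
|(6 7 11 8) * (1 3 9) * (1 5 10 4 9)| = 4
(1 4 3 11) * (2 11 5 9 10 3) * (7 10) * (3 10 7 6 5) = (1 4 2 11)(5 9 6) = [0, 4, 11, 3, 2, 9, 5, 7, 8, 6, 10, 1]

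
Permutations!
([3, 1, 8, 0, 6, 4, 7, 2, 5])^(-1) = [3, 1, 7, 0, 5, 8, 4, 6, 2]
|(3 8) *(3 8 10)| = 2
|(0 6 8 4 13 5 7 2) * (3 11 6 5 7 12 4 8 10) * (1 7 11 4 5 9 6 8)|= 12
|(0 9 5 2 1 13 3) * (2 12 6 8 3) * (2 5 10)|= 11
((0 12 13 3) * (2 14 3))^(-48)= ((0 12 13 2 14 3))^(-48)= (14)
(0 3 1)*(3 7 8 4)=[7, 0, 2, 1, 3, 5, 6, 8, 4]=(0 7 8 4 3 1)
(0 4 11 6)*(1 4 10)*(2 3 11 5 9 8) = (0 10 1 4 5 9 8 2 3 11 6) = [10, 4, 3, 11, 5, 9, 0, 7, 2, 8, 1, 6]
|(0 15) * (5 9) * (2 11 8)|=6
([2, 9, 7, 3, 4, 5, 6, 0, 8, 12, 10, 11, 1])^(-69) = [0, 1, 2, 3, 4, 5, 6, 7, 8, 9, 10, 11, 12]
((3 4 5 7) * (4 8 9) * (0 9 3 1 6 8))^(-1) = (0 3 8 6 1 7 5 4 9) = ((0 9 4 5 7 1 6 8 3))^(-1)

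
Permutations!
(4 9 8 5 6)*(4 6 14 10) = [0, 1, 2, 3, 9, 14, 6, 7, 5, 8, 4, 11, 12, 13, 10] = (4 9 8 5 14 10)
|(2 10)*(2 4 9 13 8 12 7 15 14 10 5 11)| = |(2 5 11)(4 9 13 8 12 7 15 14 10)| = 9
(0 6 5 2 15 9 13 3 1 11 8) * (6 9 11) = (0 9 13 3 1 6 5 2 15 11 8) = [9, 6, 15, 1, 4, 2, 5, 7, 0, 13, 10, 8, 12, 3, 14, 11]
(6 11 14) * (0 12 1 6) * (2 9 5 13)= (0 12 1 6 11 14)(2 9 5 13)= [12, 6, 9, 3, 4, 13, 11, 7, 8, 5, 10, 14, 1, 2, 0]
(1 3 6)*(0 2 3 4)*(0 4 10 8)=[2, 10, 3, 6, 4, 5, 1, 7, 0, 9, 8]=(0 2 3 6 1 10 8)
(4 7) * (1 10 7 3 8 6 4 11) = [0, 10, 2, 8, 3, 5, 4, 11, 6, 9, 7, 1] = (1 10 7 11)(3 8 6 4)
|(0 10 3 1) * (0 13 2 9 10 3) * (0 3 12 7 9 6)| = 10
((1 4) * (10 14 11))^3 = ((1 4)(10 14 11))^3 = (14)(1 4)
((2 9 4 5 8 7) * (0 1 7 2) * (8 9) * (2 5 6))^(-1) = ((0 1 7)(2 8 5 9 4 6))^(-1) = (0 7 1)(2 6 4 9 5 8)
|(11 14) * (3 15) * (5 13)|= 2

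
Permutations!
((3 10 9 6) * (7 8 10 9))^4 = (3 9 6)(7 8 10) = ((3 9 6)(7 8 10))^4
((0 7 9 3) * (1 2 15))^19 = (0 3 9 7)(1 2 15)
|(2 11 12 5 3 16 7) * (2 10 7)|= 6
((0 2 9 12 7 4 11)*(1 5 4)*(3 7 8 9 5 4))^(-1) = ((0 2 5 3 7 1 4 11)(8 9 12))^(-1) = (0 11 4 1 7 3 5 2)(8 12 9)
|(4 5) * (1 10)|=2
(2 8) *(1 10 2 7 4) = [0, 10, 8, 3, 1, 5, 6, 4, 7, 9, 2] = (1 10 2 8 7 4)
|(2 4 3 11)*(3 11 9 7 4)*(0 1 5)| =6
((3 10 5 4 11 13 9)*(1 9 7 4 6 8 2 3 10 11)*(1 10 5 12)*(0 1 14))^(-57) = ((0 1 9 5 6 8 2 3 11 13 7 4 10 12 14))^(-57) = (0 5 2 13 10)(1 6 3 7 12)(4 14 9 8 11)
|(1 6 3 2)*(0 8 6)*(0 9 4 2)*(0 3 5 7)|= |(0 8 6 5 7)(1 9 4 2)|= 20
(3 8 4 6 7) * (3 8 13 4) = (3 13 4 6 7 8) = [0, 1, 2, 13, 6, 5, 7, 8, 3, 9, 10, 11, 12, 4]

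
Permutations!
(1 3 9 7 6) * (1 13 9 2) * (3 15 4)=(1 15 4 3 2)(6 13 9 7)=[0, 15, 1, 2, 3, 5, 13, 6, 8, 7, 10, 11, 12, 9, 14, 4]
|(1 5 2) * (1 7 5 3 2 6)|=|(1 3 2 7 5 6)|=6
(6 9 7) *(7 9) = (9)(6 7) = [0, 1, 2, 3, 4, 5, 7, 6, 8, 9]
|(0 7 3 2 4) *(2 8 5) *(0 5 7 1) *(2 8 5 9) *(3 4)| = 14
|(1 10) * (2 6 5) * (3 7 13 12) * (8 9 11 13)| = 42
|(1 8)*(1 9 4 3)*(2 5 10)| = |(1 8 9 4 3)(2 5 10)| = 15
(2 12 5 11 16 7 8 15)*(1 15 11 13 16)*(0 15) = (0 15 2 12 5 13 16 7 8 11 1) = [15, 0, 12, 3, 4, 13, 6, 8, 11, 9, 10, 1, 5, 16, 14, 2, 7]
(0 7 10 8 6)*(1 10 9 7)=(0 1 10 8 6)(7 9)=[1, 10, 2, 3, 4, 5, 0, 9, 6, 7, 8]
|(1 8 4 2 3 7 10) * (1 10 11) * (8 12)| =8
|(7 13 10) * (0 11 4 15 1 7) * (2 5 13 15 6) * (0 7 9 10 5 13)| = 35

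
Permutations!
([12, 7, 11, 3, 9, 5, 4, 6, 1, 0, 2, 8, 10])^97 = [4, 11, 12, 3, 7, 5, 1, 8, 2, 6, 0, 10, 9]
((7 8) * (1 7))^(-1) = ((1 7 8))^(-1) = (1 8 7)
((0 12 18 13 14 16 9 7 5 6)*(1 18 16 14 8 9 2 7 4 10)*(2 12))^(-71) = ((0 2 7 5 6)(1 18 13 8 9 4 10)(12 16))^(-71) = (0 6 5 7 2)(1 10 4 9 8 13 18)(12 16)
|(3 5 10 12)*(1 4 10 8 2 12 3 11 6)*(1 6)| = 9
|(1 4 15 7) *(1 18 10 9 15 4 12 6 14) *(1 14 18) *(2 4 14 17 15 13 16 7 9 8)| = 15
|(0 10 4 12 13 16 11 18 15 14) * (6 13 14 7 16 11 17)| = |(0 10 4 12 14)(6 13 11 18 15 7 16 17)| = 40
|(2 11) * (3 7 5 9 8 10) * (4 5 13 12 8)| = 6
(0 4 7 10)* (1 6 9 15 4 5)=(0 5 1 6 9 15 4 7 10)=[5, 6, 2, 3, 7, 1, 9, 10, 8, 15, 0, 11, 12, 13, 14, 4]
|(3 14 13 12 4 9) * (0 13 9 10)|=|(0 13 12 4 10)(3 14 9)|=15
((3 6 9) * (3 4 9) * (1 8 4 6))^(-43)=(1 3 6 9 4 8)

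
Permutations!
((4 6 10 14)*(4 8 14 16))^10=((4 6 10 16)(8 14))^10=(4 10)(6 16)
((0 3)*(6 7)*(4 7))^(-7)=(0 3)(4 6 7)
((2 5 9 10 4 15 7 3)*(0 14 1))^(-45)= ((0 14 1)(2 5 9 10 4 15 7 3))^(-45)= (2 10 7 5 4 3 9 15)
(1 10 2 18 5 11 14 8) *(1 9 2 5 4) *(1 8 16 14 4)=(1 10 5 11 4 8 9 2 18)(14 16)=[0, 10, 18, 3, 8, 11, 6, 7, 9, 2, 5, 4, 12, 13, 16, 15, 14, 17, 1]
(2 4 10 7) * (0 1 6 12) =[1, 6, 4, 3, 10, 5, 12, 2, 8, 9, 7, 11, 0] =(0 1 6 12)(2 4 10 7)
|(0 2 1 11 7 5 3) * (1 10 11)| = |(0 2 10 11 7 5 3)| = 7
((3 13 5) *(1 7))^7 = ((1 7)(3 13 5))^7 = (1 7)(3 13 5)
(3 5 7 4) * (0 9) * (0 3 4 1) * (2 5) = (0 9 3 2 5 7 1) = [9, 0, 5, 2, 4, 7, 6, 1, 8, 3]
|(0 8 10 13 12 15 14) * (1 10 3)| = |(0 8 3 1 10 13 12 15 14)| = 9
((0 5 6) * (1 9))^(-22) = ((0 5 6)(1 9))^(-22) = (9)(0 6 5)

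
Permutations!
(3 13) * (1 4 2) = (1 4 2)(3 13) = [0, 4, 1, 13, 2, 5, 6, 7, 8, 9, 10, 11, 12, 3]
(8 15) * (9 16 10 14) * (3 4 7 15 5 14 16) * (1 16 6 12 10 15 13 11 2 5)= [0, 16, 5, 4, 7, 14, 12, 13, 1, 3, 6, 2, 10, 11, 9, 8, 15]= (1 16 15 8)(2 5 14 9 3 4 7 13 11)(6 12 10)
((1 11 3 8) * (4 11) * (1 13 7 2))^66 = ((1 4 11 3 8 13 7 2))^66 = (1 11 8 7)(2 4 3 13)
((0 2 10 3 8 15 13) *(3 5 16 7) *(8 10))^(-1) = (0 13 15 8 2)(3 7 16 5 10)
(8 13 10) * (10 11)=(8 13 11 10)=[0, 1, 2, 3, 4, 5, 6, 7, 13, 9, 8, 10, 12, 11]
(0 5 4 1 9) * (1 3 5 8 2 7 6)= (0 8 2 7 6 1 9)(3 5 4)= [8, 9, 7, 5, 3, 4, 1, 6, 2, 0]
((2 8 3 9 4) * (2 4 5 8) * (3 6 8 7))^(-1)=((3 9 5 7)(6 8))^(-1)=(3 7 5 9)(6 8)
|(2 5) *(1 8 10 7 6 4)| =|(1 8 10 7 6 4)(2 5)| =6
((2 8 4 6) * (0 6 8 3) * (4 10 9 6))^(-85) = (0 10 2 4 9 3 8 6)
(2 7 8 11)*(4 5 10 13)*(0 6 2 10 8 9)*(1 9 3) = (0 6 2 7 3 1 9)(4 5 8 11 10 13) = [6, 9, 7, 1, 5, 8, 2, 3, 11, 0, 13, 10, 12, 4]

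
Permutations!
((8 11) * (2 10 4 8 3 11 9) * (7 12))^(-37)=((2 10 4 8 9)(3 11)(7 12))^(-37)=(2 8 10 9 4)(3 11)(7 12)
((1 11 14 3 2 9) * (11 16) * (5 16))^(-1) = (1 9 2 3 14 11 16 5)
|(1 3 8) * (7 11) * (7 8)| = 5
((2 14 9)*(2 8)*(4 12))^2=(2 9)(8 14)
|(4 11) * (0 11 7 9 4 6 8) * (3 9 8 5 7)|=|(0 11 6 5 7 8)(3 9 4)|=6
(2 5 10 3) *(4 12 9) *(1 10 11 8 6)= (1 10 3 2 5 11 8 6)(4 12 9)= [0, 10, 5, 2, 12, 11, 1, 7, 6, 4, 3, 8, 9]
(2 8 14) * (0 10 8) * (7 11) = (0 10 8 14 2)(7 11) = [10, 1, 0, 3, 4, 5, 6, 11, 14, 9, 8, 7, 12, 13, 2]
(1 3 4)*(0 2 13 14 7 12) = (0 2 13 14 7 12)(1 3 4) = [2, 3, 13, 4, 1, 5, 6, 12, 8, 9, 10, 11, 0, 14, 7]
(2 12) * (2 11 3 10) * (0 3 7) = (0 3 10 2 12 11 7) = [3, 1, 12, 10, 4, 5, 6, 0, 8, 9, 2, 7, 11]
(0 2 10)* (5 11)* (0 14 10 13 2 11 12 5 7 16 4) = [11, 1, 13, 3, 0, 12, 6, 16, 8, 9, 14, 7, 5, 2, 10, 15, 4] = (0 11 7 16 4)(2 13)(5 12)(10 14)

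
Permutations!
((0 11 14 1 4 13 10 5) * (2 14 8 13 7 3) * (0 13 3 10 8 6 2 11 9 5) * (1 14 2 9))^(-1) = ((14)(0 1 4 7 10)(3 11 6 9 5 13 8))^(-1) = (14)(0 10 7 4 1)(3 8 13 5 9 6 11)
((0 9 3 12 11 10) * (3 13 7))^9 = ((0 9 13 7 3 12 11 10))^9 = (0 9 13 7 3 12 11 10)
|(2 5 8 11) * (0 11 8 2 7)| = 6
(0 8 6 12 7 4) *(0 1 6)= (0 8)(1 6 12 7 4)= [8, 6, 2, 3, 1, 5, 12, 4, 0, 9, 10, 11, 7]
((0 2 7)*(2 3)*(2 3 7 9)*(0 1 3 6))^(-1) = ((0 7 1 3 6)(2 9))^(-1) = (0 6 3 1 7)(2 9)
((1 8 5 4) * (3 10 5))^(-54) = (10)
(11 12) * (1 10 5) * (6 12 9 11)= (1 10 5)(6 12)(9 11)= [0, 10, 2, 3, 4, 1, 12, 7, 8, 11, 5, 9, 6]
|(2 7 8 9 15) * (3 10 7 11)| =8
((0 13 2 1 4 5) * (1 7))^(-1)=(0 5 4 1 7 2 13)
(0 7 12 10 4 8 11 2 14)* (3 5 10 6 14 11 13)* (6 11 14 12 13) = (0 7 13 3 5 10 4 8 6 12 11 2 14) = [7, 1, 14, 5, 8, 10, 12, 13, 6, 9, 4, 2, 11, 3, 0]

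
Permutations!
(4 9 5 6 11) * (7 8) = (4 9 5 6 11)(7 8) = [0, 1, 2, 3, 9, 6, 11, 8, 7, 5, 10, 4]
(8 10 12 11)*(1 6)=(1 6)(8 10 12 11)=[0, 6, 2, 3, 4, 5, 1, 7, 10, 9, 12, 8, 11]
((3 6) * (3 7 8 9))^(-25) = (9)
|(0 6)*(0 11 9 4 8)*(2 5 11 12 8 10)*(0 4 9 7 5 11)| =|(0 6 12 8 4 10 2 11 7 5)| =10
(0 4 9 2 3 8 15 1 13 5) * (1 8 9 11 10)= [4, 13, 3, 9, 11, 0, 6, 7, 15, 2, 1, 10, 12, 5, 14, 8]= (0 4 11 10 1 13 5)(2 3 9)(8 15)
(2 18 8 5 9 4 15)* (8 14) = (2 18 14 8 5 9 4 15) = [0, 1, 18, 3, 15, 9, 6, 7, 5, 4, 10, 11, 12, 13, 8, 2, 16, 17, 14]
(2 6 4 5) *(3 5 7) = (2 6 4 7 3 5) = [0, 1, 6, 5, 7, 2, 4, 3]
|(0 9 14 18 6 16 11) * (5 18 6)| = |(0 9 14 6 16 11)(5 18)| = 6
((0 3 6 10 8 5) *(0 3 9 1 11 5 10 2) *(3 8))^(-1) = (0 2 6 3 10 8 5 11 1 9) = ((0 9 1 11 5 8 10 3 6 2))^(-1)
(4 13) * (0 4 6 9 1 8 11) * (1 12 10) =(0 4 13 6 9 12 10 1 8 11) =[4, 8, 2, 3, 13, 5, 9, 7, 11, 12, 1, 0, 10, 6]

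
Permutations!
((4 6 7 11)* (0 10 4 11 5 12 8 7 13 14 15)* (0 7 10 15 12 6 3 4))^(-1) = (0 10 8 12 14 13 6 5 7 15)(3 4)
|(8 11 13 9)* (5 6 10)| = 12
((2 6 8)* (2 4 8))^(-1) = ((2 6)(4 8))^(-1) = (2 6)(4 8)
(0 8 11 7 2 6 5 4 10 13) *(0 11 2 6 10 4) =(0 8 2 10 13 11 7 6 5) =[8, 1, 10, 3, 4, 0, 5, 6, 2, 9, 13, 7, 12, 11]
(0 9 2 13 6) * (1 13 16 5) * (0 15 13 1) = (0 9 2 16 5)(6 15 13) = [9, 1, 16, 3, 4, 0, 15, 7, 8, 2, 10, 11, 12, 6, 14, 13, 5]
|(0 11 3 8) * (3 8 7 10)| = |(0 11 8)(3 7 10)| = 3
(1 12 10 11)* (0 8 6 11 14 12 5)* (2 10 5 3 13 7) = (0 8 6 11 1 3 13 7 2 10 14 12 5) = [8, 3, 10, 13, 4, 0, 11, 2, 6, 9, 14, 1, 5, 7, 12]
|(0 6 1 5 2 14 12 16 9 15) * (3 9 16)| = 10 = |(16)(0 6 1 5 2 14 12 3 9 15)|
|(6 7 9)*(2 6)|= |(2 6 7 9)|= 4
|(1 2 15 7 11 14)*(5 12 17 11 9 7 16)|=18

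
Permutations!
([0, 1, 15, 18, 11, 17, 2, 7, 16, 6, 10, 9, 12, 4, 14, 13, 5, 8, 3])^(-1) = (2 6 9 11 4 13 15)(3 18)(5 16 8 17)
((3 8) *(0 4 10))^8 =((0 4 10)(3 8))^8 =(0 10 4)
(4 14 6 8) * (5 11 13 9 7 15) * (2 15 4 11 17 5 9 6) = (2 15 9 7 4 14)(5 17)(6 8 11 13) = [0, 1, 15, 3, 14, 17, 8, 4, 11, 7, 10, 13, 12, 6, 2, 9, 16, 5]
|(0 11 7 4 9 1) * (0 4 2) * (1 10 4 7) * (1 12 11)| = 12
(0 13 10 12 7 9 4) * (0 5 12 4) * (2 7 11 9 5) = (0 13 10 4 2 7 5 12 11 9) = [13, 1, 7, 3, 2, 12, 6, 5, 8, 0, 4, 9, 11, 10]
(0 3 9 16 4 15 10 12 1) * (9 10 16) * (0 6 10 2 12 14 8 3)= (1 6 10 14 8 3 2 12)(4 15 16)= [0, 6, 12, 2, 15, 5, 10, 7, 3, 9, 14, 11, 1, 13, 8, 16, 4]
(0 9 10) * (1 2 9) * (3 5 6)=[1, 2, 9, 5, 4, 6, 3, 7, 8, 10, 0]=(0 1 2 9 10)(3 5 6)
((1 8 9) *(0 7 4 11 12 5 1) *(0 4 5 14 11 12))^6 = (0 4 5 14 8)(1 11 9 7 12)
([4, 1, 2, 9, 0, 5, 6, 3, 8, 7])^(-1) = [4, 1, 2, 7, 0, 5, 6, 9, 8, 3]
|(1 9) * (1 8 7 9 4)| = 6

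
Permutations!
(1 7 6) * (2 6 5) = (1 7 5 2 6) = [0, 7, 6, 3, 4, 2, 1, 5]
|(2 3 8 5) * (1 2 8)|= 6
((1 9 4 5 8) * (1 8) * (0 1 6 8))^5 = ((0 1 9 4 5 6 8))^5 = (0 6 4 1 8 5 9)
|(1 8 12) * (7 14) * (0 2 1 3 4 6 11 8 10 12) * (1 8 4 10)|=6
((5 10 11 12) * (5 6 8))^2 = ((5 10 11 12 6 8))^2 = (5 11 6)(8 10 12)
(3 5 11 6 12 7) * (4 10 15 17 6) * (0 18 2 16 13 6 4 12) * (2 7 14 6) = [18, 1, 16, 5, 10, 11, 0, 3, 8, 9, 15, 12, 14, 2, 6, 17, 13, 4, 7] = (0 18 7 3 5 11 12 14 6)(2 16 13)(4 10 15 17)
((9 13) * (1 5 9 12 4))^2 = ((1 5 9 13 12 4))^2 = (1 9 12)(4 5 13)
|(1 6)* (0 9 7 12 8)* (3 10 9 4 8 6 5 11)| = |(0 4 8)(1 5 11 3 10 9 7 12 6)| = 9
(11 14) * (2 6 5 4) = (2 6 5 4)(11 14) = [0, 1, 6, 3, 2, 4, 5, 7, 8, 9, 10, 14, 12, 13, 11]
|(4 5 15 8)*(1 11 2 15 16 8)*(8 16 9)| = |(16)(1 11 2 15)(4 5 9 8)| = 4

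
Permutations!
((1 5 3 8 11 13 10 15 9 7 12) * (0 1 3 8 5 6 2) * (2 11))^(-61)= ((0 1 6 11 13 10 15 9 7 12 3 5 8 2))^(-61)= (0 12 13 2 7 11 8 9 6 5 15 1 3 10)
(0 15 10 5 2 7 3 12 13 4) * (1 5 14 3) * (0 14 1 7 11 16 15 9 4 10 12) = (0 9 4 14 3)(1 5 2 11 16 15 12 13 10) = [9, 5, 11, 0, 14, 2, 6, 7, 8, 4, 1, 16, 13, 10, 3, 12, 15]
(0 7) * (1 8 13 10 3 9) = (0 7)(1 8 13 10 3 9) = [7, 8, 2, 9, 4, 5, 6, 0, 13, 1, 3, 11, 12, 10]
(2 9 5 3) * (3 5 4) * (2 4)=(2 9)(3 4)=[0, 1, 9, 4, 3, 5, 6, 7, 8, 2]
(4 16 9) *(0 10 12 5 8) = (0 10 12 5 8)(4 16 9) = [10, 1, 2, 3, 16, 8, 6, 7, 0, 4, 12, 11, 5, 13, 14, 15, 9]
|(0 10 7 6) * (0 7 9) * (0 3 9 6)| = 4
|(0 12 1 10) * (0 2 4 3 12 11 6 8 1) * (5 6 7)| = 12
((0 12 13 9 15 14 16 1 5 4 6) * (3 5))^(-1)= ((0 12 13 9 15 14 16 1 3 5 4 6))^(-1)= (0 6 4 5 3 1 16 14 15 9 13 12)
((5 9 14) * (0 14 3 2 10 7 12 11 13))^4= (0 3 12 14 2 11 5 10 13 9 7)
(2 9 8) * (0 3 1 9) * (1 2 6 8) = (0 3 2)(1 9)(6 8) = [3, 9, 0, 2, 4, 5, 8, 7, 6, 1]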